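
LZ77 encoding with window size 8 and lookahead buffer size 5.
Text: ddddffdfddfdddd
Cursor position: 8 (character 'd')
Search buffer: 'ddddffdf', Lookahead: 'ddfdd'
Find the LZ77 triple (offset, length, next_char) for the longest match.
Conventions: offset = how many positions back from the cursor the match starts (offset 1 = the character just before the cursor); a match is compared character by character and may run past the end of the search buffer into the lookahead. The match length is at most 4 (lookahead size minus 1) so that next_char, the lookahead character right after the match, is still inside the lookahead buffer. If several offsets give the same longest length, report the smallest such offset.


Try each offset into the search buffer:
  offset=1 (pos 7, char 'f'): match length 0
  offset=2 (pos 6, char 'd'): match length 1
  offset=3 (pos 5, char 'f'): match length 0
  offset=4 (pos 4, char 'f'): match length 0
  offset=5 (pos 3, char 'd'): match length 1
  offset=6 (pos 2, char 'd'): match length 3
  offset=7 (pos 1, char 'd'): match length 2
  offset=8 (pos 0, char 'd'): match length 2
Longest match has length 3 at offset 6.
next_char = character at position 8 + 3 = 11 -> 'd'

Best match: offset=6, length=3 (matching 'ddf' starting at position 2)
LZ77 triple: (6, 3, 'd')


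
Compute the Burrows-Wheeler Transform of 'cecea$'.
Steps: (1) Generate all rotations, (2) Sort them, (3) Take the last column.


Rotations (sorted):
  0: $cecea -> last char: a
  1: a$cece -> last char: e
  2: cea$ce -> last char: e
  3: cecea$ -> last char: $
  4: ea$cec -> last char: c
  5: ecea$c -> last char: c


BWT = aee$cc


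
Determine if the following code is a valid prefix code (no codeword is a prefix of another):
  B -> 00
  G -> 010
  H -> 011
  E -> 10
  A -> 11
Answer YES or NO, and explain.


Checking each pair (does one codeword prefix another?):
  B='00' vs G='010': no prefix
  B='00' vs H='011': no prefix
  B='00' vs E='10': no prefix
  B='00' vs A='11': no prefix
  G='010' vs B='00': no prefix
  G='010' vs H='011': no prefix
  G='010' vs E='10': no prefix
  G='010' vs A='11': no prefix
  H='011' vs B='00': no prefix
  H='011' vs G='010': no prefix
  H='011' vs E='10': no prefix
  H='011' vs A='11': no prefix
  E='10' vs B='00': no prefix
  E='10' vs G='010': no prefix
  E='10' vs H='011': no prefix
  E='10' vs A='11': no prefix
  A='11' vs B='00': no prefix
  A='11' vs G='010': no prefix
  A='11' vs H='011': no prefix
  A='11' vs E='10': no prefix
No violation found over all pairs.

YES -- this is a valid prefix code. No codeword is a prefix of any other codeword.


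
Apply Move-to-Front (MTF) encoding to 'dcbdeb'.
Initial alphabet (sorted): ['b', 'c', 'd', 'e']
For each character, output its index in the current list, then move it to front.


MTF encoding:
'd': index 2 in ['b', 'c', 'd', 'e'] -> ['d', 'b', 'c', 'e']
'c': index 2 in ['d', 'b', 'c', 'e'] -> ['c', 'd', 'b', 'e']
'b': index 2 in ['c', 'd', 'b', 'e'] -> ['b', 'c', 'd', 'e']
'd': index 2 in ['b', 'c', 'd', 'e'] -> ['d', 'b', 'c', 'e']
'e': index 3 in ['d', 'b', 'c', 'e'] -> ['e', 'd', 'b', 'c']
'b': index 2 in ['e', 'd', 'b', 'c'] -> ['b', 'e', 'd', 'c']


Output: [2, 2, 2, 2, 3, 2]


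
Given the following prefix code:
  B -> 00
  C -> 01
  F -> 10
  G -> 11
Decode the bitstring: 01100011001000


Decoding step by step:
Bits 01 -> C
Bits 10 -> F
Bits 00 -> B
Bits 11 -> G
Bits 00 -> B
Bits 10 -> F
Bits 00 -> B


Decoded message: CFBGBFB


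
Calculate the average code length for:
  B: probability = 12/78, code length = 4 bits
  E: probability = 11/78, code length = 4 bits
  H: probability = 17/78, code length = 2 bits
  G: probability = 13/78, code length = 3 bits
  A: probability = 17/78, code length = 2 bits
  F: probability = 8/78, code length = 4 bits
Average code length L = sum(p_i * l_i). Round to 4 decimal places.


Weighted contributions p_i * l_i:
  B: (12/78) * 4 = 48/78
  E: (11/78) * 4 = 44/78
  H: (17/78) * 2 = 34/78
  G: (13/78) * 3 = 39/78
  A: (17/78) * 2 = 34/78
  F: (8/78) * 4 = 32/78
Sum = (48 + 44 + 34 + 39 + 34 + 32)/78 = 231/78

L = 231/78 = 2.9615 bits/symbol


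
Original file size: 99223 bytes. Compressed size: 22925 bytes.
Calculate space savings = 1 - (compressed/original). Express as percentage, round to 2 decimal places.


ratio = compressed/original = 22925/99223 = 0.231045
savings = 1 - ratio = 1 - 0.231045 = 0.768955
as a percentage: 0.768955 * 100 = 76.9%

Space savings = 1 - 22925/99223 = 76.9%


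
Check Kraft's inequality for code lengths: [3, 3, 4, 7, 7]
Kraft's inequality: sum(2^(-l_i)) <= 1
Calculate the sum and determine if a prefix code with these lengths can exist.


Sum = 2^(-3) + 2^(-3) + 2^(-4) + 2^(-7) + 2^(-7)
    = 0.125 + 0.125 + 0.0625 + 0.0078125 + 0.0078125
    = 42/128 = 0.328125
Since 0.328125 <= 1, Kraft's inequality IS satisfied.
A prefix code with these lengths CAN exist.

Kraft sum = 0.328125. Satisfied.


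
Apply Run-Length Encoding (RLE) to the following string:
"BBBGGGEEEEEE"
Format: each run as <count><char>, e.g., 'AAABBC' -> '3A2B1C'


Scanning runs left to right:
  i=0: run of 'B' x 3 -> '3B'
  i=3: run of 'G' x 3 -> '3G'
  i=6: run of 'E' x 6 -> '6E'

RLE = 3B3G6E


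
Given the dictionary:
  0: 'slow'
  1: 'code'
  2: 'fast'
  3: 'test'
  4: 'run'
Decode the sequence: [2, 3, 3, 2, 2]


Look up each index in the dictionary:
  2 -> 'fast'
  3 -> 'test'
  3 -> 'test'
  2 -> 'fast'
  2 -> 'fast'

Decoded: "fast test test fast fast"


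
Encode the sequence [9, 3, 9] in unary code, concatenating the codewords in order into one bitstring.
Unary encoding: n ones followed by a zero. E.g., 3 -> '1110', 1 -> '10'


Encode each number as n ones followed by a terminating 0:
  9 -> 1111111110 (10 bits)
  3 -> 1110 (4 bits)
  9 -> 1111111110 (10 bits)
Total length = 10 + 4 + 10 = 24 bits.

Unary([9, 3, 9]) = 111111111011101111111110 (24 bits)


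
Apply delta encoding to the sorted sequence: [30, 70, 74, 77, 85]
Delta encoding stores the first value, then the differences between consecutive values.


First value: 30
Deltas:
  70 - 30 = 40
  74 - 70 = 4
  77 - 74 = 3
  85 - 77 = 8


Delta encoded: [30, 40, 4, 3, 8]


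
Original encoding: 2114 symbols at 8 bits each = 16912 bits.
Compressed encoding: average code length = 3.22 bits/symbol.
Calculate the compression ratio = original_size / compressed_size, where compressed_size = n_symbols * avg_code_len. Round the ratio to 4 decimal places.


original_size = n_symbols * orig_bits = 2114 * 8 = 16912 bits
compressed_size = n_symbols * avg_code_len = 2114 * 3.22 = 6807.08 bits
ratio = original_size / compressed_size = 16912 / 6807.08 = 2.4845

Compression ratio = 2.4845


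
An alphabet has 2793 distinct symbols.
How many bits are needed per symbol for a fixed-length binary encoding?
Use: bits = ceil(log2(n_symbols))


log2(2793) = 11.4476
Bracket: 2^11 = 2048 < 2793 <= 2^12 = 4096
So ceil(log2(2793)) = 12

bits = ceil(log2(2793)) = ceil(11.4476) = 12 bits


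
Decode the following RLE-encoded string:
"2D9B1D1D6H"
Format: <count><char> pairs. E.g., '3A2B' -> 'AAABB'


Expanding each <count><char> pair:
  2D -> 'DD'
  9B -> 'BBBBBBBBB'
  1D -> 'D'
  1D -> 'D'
  6H -> 'HHHHHH'

Decoded = DDBBBBBBBBBDDHHHHHH


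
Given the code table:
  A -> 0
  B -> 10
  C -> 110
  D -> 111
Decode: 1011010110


Decoding:
10 -> B
110 -> C
10 -> B
110 -> C


Result: BCBC


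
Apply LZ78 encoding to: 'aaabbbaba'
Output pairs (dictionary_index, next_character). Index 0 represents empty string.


LZ78 encoding steps:
Dictionary: {0: ''}
Step 1: w='' (idx 0), next='a' -> output (0, 'a'), add 'a' as idx 1
Step 2: w='a' (idx 1), next='a' -> output (1, 'a'), add 'aa' as idx 2
Step 3: w='' (idx 0), next='b' -> output (0, 'b'), add 'b' as idx 3
Step 4: w='b' (idx 3), next='b' -> output (3, 'b'), add 'bb' as idx 4
Step 5: w='a' (idx 1), next='b' -> output (1, 'b'), add 'ab' as idx 5
Step 6: w='a' (idx 1), end of input -> output (1, '')


Encoded: [(0, 'a'), (1, 'a'), (0, 'b'), (3, 'b'), (1, 'b'), (1, '')]


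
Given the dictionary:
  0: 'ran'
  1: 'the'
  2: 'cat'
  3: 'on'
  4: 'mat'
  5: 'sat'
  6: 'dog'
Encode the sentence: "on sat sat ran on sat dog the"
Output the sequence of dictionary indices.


Look up each word in the dictionary:
  'on' -> 3
  'sat' -> 5
  'sat' -> 5
  'ran' -> 0
  'on' -> 3
  'sat' -> 5
  'dog' -> 6
  'the' -> 1

Encoded: [3, 5, 5, 0, 3, 5, 6, 1]


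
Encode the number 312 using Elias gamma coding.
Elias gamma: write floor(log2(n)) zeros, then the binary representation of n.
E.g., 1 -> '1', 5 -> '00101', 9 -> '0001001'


num_bits = floor(log2(312)) + 1 = 9
leading_zeros = num_bits - 1 = 8
binary(312) = 100111000

Elias gamma(312) = '00000000' + '100111000' = 00000000100111000 (17 bits)


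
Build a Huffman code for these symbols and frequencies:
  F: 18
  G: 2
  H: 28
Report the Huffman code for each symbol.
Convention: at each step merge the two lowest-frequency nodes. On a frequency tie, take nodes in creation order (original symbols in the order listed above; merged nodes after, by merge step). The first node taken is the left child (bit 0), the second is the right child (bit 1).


Huffman tree construction:
Step 1: Merge G(2) + F(18) = 20
Step 2: Merge (G+F)(20) + H(28) = 48
Read each symbol's code off the tree from the root (left child = 0, right child = 1).

Codes:
  F: 01 (length 2)
  G: 00 (length 2)
  H: 1 (length 1)
Average code length: 68/48 = 1.4167 bits/symbol


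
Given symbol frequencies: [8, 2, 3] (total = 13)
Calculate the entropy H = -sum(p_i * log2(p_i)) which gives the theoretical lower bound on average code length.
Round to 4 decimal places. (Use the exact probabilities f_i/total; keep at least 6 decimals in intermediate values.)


Per-symbol terms -p_i * log2(p_i) with p_i = f_i/13:
  p = 8/13 = 0.615385: log2(p) = -0.700440, -p*log2(p) = 0.431040
  p = 2/13 = 0.153846: log2(p) = -2.700440, -p*log2(p) = 0.415452
  p = 3/13 = 0.230769: log2(p) = -2.115477, -p*log2(p) = 0.488187
H = 0.431040 + 0.415452 + 0.488187 = 1.334679

H = 1.3347 bits/symbol


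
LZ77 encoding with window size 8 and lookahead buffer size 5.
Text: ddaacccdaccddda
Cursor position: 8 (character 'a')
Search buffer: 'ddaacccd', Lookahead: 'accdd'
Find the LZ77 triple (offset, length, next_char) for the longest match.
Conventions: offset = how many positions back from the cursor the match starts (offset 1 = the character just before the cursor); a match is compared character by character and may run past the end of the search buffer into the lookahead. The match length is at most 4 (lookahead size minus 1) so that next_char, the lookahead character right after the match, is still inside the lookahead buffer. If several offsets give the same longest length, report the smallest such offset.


Try each offset into the search buffer:
  offset=1 (pos 7, char 'd'): match length 0
  offset=2 (pos 6, char 'c'): match length 0
  offset=3 (pos 5, char 'c'): match length 0
  offset=4 (pos 4, char 'c'): match length 0
  offset=5 (pos 3, char 'a'): match length 3
  offset=6 (pos 2, char 'a'): match length 1
  offset=7 (pos 1, char 'd'): match length 0
  offset=8 (pos 0, char 'd'): match length 0
Longest match has length 3 at offset 5.
next_char = character at position 8 + 3 = 11 -> 'd'

Best match: offset=5, length=3 (matching 'acc' starting at position 3)
LZ77 triple: (5, 3, 'd')


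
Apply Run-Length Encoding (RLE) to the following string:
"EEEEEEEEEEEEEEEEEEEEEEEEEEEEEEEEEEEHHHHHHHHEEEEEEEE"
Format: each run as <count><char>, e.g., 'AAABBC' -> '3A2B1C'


Scanning runs left to right:
  i=0: run of 'E' x 35 -> '35E'
  i=35: run of 'H' x 8 -> '8H'
  i=43: run of 'E' x 8 -> '8E'

RLE = 35E8H8E


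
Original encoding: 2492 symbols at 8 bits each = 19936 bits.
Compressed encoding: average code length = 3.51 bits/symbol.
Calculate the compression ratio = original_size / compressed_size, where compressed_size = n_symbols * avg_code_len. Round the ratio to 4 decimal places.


original_size = n_symbols * orig_bits = 2492 * 8 = 19936 bits
compressed_size = n_symbols * avg_code_len = 2492 * 3.51 = 8746.92 bits
ratio = original_size / compressed_size = 19936 / 8746.92 = 2.2792

Compression ratio = 2.2792


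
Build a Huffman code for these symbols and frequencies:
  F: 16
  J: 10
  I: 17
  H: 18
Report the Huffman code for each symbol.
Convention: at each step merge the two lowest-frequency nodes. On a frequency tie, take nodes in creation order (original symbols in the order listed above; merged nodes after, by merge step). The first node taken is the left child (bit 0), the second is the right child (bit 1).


Huffman tree construction:
Step 1: Merge J(10) + F(16) = 26
Step 2: Merge I(17) + H(18) = 35
Step 3: Merge (J+F)(26) + (I+H)(35) = 61
Read each symbol's code off the tree from the root (left child = 0, right child = 1).

Codes:
  F: 01 (length 2)
  J: 00 (length 2)
  I: 10 (length 2)
  H: 11 (length 2)
Average code length: 122/61 = 2.0000 bits/symbol


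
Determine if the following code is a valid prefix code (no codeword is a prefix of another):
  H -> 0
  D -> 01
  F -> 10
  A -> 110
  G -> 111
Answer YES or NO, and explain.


Checking each pair (does one codeword prefix another?):
  H='0' vs D='01': prefix -- VIOLATION

NO -- this is NOT a valid prefix code. H (0) is a prefix of D (01).


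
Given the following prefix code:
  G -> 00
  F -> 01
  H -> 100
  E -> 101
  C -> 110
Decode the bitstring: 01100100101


Decoding step by step:
Bits 01 -> F
Bits 100 -> H
Bits 100 -> H
Bits 101 -> E


Decoded message: FHHE


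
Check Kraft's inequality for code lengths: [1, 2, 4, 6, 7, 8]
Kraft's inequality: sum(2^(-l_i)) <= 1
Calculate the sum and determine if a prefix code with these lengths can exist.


Sum = 2^(-1) + 2^(-2) + 2^(-4) + 2^(-6) + 2^(-7) + 2^(-8)
    = 0.5 + 0.25 + 0.0625 + 0.015625 + 0.0078125 + 0.00390625
    = 215/256 = 0.83984375
Since 0.83984375 <= 1, Kraft's inequality IS satisfied.
A prefix code with these lengths CAN exist.

Kraft sum = 0.83984375. Satisfied.


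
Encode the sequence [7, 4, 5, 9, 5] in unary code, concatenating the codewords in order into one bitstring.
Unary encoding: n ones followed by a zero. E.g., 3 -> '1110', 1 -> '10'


Encode each number as n ones followed by a terminating 0:
  7 -> 11111110 (8 bits)
  4 -> 11110 (5 bits)
  5 -> 111110 (6 bits)
  9 -> 1111111110 (10 bits)
  5 -> 111110 (6 bits)
Total length = 8 + 5 + 6 + 10 + 6 = 35 bits.

Unary([7, 4, 5, 9, 5]) = 11111110111101111101111111110111110 (35 bits)


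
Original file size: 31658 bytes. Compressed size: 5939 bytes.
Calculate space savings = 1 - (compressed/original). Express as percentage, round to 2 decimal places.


ratio = compressed/original = 5939/31658 = 0.187599
savings = 1 - ratio = 1 - 0.187599 = 0.812401
as a percentage: 0.812401 * 100 = 81.24%

Space savings = 1 - 5939/31658 = 81.24%


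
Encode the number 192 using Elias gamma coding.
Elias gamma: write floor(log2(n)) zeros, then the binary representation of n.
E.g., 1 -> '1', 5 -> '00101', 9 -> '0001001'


num_bits = floor(log2(192)) + 1 = 8
leading_zeros = num_bits - 1 = 7
binary(192) = 11000000

Elias gamma(192) = '0000000' + '11000000' = 000000011000000 (15 bits)


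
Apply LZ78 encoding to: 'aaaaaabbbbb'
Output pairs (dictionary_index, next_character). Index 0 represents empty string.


LZ78 encoding steps:
Dictionary: {0: ''}
Step 1: w='' (idx 0), next='a' -> output (0, 'a'), add 'a' as idx 1
Step 2: w='a' (idx 1), next='a' -> output (1, 'a'), add 'aa' as idx 2
Step 3: w='aa' (idx 2), next='a' -> output (2, 'a'), add 'aaa' as idx 3
Step 4: w='' (idx 0), next='b' -> output (0, 'b'), add 'b' as idx 4
Step 5: w='b' (idx 4), next='b' -> output (4, 'b'), add 'bb' as idx 5
Step 6: w='bb' (idx 5), end of input -> output (5, '')


Encoded: [(0, 'a'), (1, 'a'), (2, 'a'), (0, 'b'), (4, 'b'), (5, '')]


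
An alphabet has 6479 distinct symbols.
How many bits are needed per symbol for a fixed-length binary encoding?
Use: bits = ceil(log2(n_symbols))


log2(6479) = 12.6616
Bracket: 2^12 = 4096 < 6479 <= 2^13 = 8192
So ceil(log2(6479)) = 13

bits = ceil(log2(6479)) = ceil(12.6616) = 13 bits


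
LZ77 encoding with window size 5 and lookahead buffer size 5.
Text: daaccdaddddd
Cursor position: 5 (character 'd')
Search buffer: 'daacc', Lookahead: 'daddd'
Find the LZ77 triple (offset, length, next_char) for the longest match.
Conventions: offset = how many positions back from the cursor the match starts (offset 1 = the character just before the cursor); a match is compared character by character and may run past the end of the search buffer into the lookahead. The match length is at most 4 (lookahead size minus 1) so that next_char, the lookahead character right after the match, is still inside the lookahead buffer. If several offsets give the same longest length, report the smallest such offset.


Try each offset into the search buffer:
  offset=1 (pos 4, char 'c'): match length 0
  offset=2 (pos 3, char 'c'): match length 0
  offset=3 (pos 2, char 'a'): match length 0
  offset=4 (pos 1, char 'a'): match length 0
  offset=5 (pos 0, char 'd'): match length 2
Longest match has length 2 at offset 5.
next_char = character at position 5 + 2 = 7 -> 'd'

Best match: offset=5, length=2 (matching 'da' starting at position 0)
LZ77 triple: (5, 2, 'd')


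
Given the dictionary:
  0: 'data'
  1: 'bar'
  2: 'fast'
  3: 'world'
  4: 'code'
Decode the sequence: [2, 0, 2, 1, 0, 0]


Look up each index in the dictionary:
  2 -> 'fast'
  0 -> 'data'
  2 -> 'fast'
  1 -> 'bar'
  0 -> 'data'
  0 -> 'data'

Decoded: "fast data fast bar data data"


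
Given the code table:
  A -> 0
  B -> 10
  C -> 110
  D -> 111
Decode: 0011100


Decoding:
0 -> A
0 -> A
111 -> D
0 -> A
0 -> A


Result: AADAA


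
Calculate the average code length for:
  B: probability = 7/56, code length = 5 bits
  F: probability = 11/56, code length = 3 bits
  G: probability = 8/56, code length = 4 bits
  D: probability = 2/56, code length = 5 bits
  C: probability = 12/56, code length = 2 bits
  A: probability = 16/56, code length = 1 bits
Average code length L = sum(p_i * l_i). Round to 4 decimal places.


Weighted contributions p_i * l_i:
  B: (7/56) * 5 = 35/56
  F: (11/56) * 3 = 33/56
  G: (8/56) * 4 = 32/56
  D: (2/56) * 5 = 10/56
  C: (12/56) * 2 = 24/56
  A: (16/56) * 1 = 16/56
Sum = (35 + 33 + 32 + 10 + 24 + 16)/56 = 150/56

L = 150/56 = 2.6786 bits/symbol


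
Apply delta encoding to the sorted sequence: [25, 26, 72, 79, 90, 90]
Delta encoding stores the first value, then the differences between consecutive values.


First value: 25
Deltas:
  26 - 25 = 1
  72 - 26 = 46
  79 - 72 = 7
  90 - 79 = 11
  90 - 90 = 0


Delta encoded: [25, 1, 46, 7, 11, 0]


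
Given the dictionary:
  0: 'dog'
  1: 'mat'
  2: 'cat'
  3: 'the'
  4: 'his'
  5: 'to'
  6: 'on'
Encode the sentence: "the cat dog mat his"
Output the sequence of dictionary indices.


Look up each word in the dictionary:
  'the' -> 3
  'cat' -> 2
  'dog' -> 0
  'mat' -> 1
  'his' -> 4

Encoded: [3, 2, 0, 1, 4]


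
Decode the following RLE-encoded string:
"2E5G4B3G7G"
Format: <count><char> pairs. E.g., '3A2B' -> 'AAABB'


Expanding each <count><char> pair:
  2E -> 'EE'
  5G -> 'GGGGG'
  4B -> 'BBBB'
  3G -> 'GGG'
  7G -> 'GGGGGGG'

Decoded = EEGGGGGBBBBGGGGGGGGGG


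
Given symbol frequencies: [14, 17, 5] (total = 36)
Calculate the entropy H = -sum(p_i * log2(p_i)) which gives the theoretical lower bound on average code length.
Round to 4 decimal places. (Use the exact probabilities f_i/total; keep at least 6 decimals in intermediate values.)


Per-symbol terms -p_i * log2(p_i) with p_i = f_i/36:
  p = 14/36 = 0.388889: log2(p) = -1.362570, -p*log2(p) = 0.529888
  p = 17/36 = 0.472222: log2(p) = -1.082462, -p*log2(p) = 0.511163
  p = 5/36 = 0.138889: log2(p) = -2.847997, -p*log2(p) = 0.395555
H = 0.529888 + 0.511163 + 0.395555 = 1.436606

H = 1.4366 bits/symbol


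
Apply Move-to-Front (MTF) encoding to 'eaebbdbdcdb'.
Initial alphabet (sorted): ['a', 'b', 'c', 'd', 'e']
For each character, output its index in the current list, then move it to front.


MTF encoding:
'e': index 4 in ['a', 'b', 'c', 'd', 'e'] -> ['e', 'a', 'b', 'c', 'd']
'a': index 1 in ['e', 'a', 'b', 'c', 'd'] -> ['a', 'e', 'b', 'c', 'd']
'e': index 1 in ['a', 'e', 'b', 'c', 'd'] -> ['e', 'a', 'b', 'c', 'd']
'b': index 2 in ['e', 'a', 'b', 'c', 'd'] -> ['b', 'e', 'a', 'c', 'd']
'b': index 0 in ['b', 'e', 'a', 'c', 'd'] -> ['b', 'e', 'a', 'c', 'd']
'd': index 4 in ['b', 'e', 'a', 'c', 'd'] -> ['d', 'b', 'e', 'a', 'c']
'b': index 1 in ['d', 'b', 'e', 'a', 'c'] -> ['b', 'd', 'e', 'a', 'c']
'd': index 1 in ['b', 'd', 'e', 'a', 'c'] -> ['d', 'b', 'e', 'a', 'c']
'c': index 4 in ['d', 'b', 'e', 'a', 'c'] -> ['c', 'd', 'b', 'e', 'a']
'd': index 1 in ['c', 'd', 'b', 'e', 'a'] -> ['d', 'c', 'b', 'e', 'a']
'b': index 2 in ['d', 'c', 'b', 'e', 'a'] -> ['b', 'd', 'c', 'e', 'a']


Output: [4, 1, 1, 2, 0, 4, 1, 1, 4, 1, 2]


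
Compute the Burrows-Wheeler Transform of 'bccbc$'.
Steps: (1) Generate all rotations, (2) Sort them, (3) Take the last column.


Rotations (sorted):
  0: $bccbc -> last char: c
  1: bc$bcc -> last char: c
  2: bccbc$ -> last char: $
  3: c$bccb -> last char: b
  4: cbc$bc -> last char: c
  5: ccbc$b -> last char: b


BWT = cc$bcb


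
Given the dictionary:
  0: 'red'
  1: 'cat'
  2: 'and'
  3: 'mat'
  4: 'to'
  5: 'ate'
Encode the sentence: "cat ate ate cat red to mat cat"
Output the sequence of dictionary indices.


Look up each word in the dictionary:
  'cat' -> 1
  'ate' -> 5
  'ate' -> 5
  'cat' -> 1
  'red' -> 0
  'to' -> 4
  'mat' -> 3
  'cat' -> 1

Encoded: [1, 5, 5, 1, 0, 4, 3, 1]


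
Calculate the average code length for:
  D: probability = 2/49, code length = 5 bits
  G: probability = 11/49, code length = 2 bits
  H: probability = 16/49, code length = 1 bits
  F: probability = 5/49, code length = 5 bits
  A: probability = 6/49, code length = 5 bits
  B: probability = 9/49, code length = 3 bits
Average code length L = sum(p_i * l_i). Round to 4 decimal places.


Weighted contributions p_i * l_i:
  D: (2/49) * 5 = 10/49
  G: (11/49) * 2 = 22/49
  H: (16/49) * 1 = 16/49
  F: (5/49) * 5 = 25/49
  A: (6/49) * 5 = 30/49
  B: (9/49) * 3 = 27/49
Sum = (10 + 22 + 16 + 25 + 30 + 27)/49 = 130/49

L = 130/49 = 2.6531 bits/symbol


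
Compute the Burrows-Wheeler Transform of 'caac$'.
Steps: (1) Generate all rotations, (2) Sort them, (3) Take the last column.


Rotations (sorted):
  0: $caac -> last char: c
  1: aac$c -> last char: c
  2: ac$ca -> last char: a
  3: c$caa -> last char: a
  4: caac$ -> last char: $


BWT = ccaa$


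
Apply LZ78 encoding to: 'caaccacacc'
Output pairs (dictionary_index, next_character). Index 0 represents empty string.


LZ78 encoding steps:
Dictionary: {0: ''}
Step 1: w='' (idx 0), next='c' -> output (0, 'c'), add 'c' as idx 1
Step 2: w='' (idx 0), next='a' -> output (0, 'a'), add 'a' as idx 2
Step 3: w='a' (idx 2), next='c' -> output (2, 'c'), add 'ac' as idx 3
Step 4: w='c' (idx 1), next='a' -> output (1, 'a'), add 'ca' as idx 4
Step 5: w='ca' (idx 4), next='c' -> output (4, 'c'), add 'cac' as idx 5
Step 6: w='c' (idx 1), end of input -> output (1, '')


Encoded: [(0, 'c'), (0, 'a'), (2, 'c'), (1, 'a'), (4, 'c'), (1, '')]


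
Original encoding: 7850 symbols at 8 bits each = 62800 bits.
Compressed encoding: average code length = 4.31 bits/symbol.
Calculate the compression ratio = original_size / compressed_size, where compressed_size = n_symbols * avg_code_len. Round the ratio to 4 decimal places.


original_size = n_symbols * orig_bits = 7850 * 8 = 62800 bits
compressed_size = n_symbols * avg_code_len = 7850 * 4.31 = 33833.5 bits
ratio = original_size / compressed_size = 62800 / 33833.5 = 1.8561

Compression ratio = 1.8561


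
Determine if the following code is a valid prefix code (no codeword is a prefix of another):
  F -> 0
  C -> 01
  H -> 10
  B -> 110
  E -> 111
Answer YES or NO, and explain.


Checking each pair (does one codeword prefix another?):
  F='0' vs C='01': prefix -- VIOLATION

NO -- this is NOT a valid prefix code. F (0) is a prefix of C (01).


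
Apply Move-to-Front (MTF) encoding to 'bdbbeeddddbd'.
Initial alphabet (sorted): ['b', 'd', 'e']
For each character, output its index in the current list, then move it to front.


MTF encoding:
'b': index 0 in ['b', 'd', 'e'] -> ['b', 'd', 'e']
'd': index 1 in ['b', 'd', 'e'] -> ['d', 'b', 'e']
'b': index 1 in ['d', 'b', 'e'] -> ['b', 'd', 'e']
'b': index 0 in ['b', 'd', 'e'] -> ['b', 'd', 'e']
'e': index 2 in ['b', 'd', 'e'] -> ['e', 'b', 'd']
'e': index 0 in ['e', 'b', 'd'] -> ['e', 'b', 'd']
'd': index 2 in ['e', 'b', 'd'] -> ['d', 'e', 'b']
'd': index 0 in ['d', 'e', 'b'] -> ['d', 'e', 'b']
'd': index 0 in ['d', 'e', 'b'] -> ['d', 'e', 'b']
'd': index 0 in ['d', 'e', 'b'] -> ['d', 'e', 'b']
'b': index 2 in ['d', 'e', 'b'] -> ['b', 'd', 'e']
'd': index 1 in ['b', 'd', 'e'] -> ['d', 'b', 'e']


Output: [0, 1, 1, 0, 2, 0, 2, 0, 0, 0, 2, 1]


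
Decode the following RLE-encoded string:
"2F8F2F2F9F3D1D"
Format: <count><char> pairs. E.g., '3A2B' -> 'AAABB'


Expanding each <count><char> pair:
  2F -> 'FF'
  8F -> 'FFFFFFFF'
  2F -> 'FF'
  2F -> 'FF'
  9F -> 'FFFFFFFFF'
  3D -> 'DDD'
  1D -> 'D'

Decoded = FFFFFFFFFFFFFFFFFFFFFFFDDDD


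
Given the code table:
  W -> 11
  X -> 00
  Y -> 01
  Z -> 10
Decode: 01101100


Decoding:
01 -> Y
10 -> Z
11 -> W
00 -> X


Result: YZWX


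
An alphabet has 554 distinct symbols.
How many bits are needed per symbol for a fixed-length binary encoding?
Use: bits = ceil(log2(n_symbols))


log2(554) = 9.1137
Bracket: 2^9 = 512 < 554 <= 2^10 = 1024
So ceil(log2(554)) = 10

bits = ceil(log2(554)) = ceil(9.1137) = 10 bits


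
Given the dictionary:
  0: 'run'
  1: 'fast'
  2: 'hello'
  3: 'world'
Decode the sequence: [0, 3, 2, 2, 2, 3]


Look up each index in the dictionary:
  0 -> 'run'
  3 -> 'world'
  2 -> 'hello'
  2 -> 'hello'
  2 -> 'hello'
  3 -> 'world'

Decoded: "run world hello hello hello world"


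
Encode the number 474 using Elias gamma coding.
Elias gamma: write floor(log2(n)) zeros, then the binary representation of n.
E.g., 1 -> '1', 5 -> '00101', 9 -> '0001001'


num_bits = floor(log2(474)) + 1 = 9
leading_zeros = num_bits - 1 = 8
binary(474) = 111011010

Elias gamma(474) = '00000000' + '111011010' = 00000000111011010 (17 bits)


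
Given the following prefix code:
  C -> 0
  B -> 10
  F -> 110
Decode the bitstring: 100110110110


Decoding step by step:
Bits 10 -> B
Bits 0 -> C
Bits 110 -> F
Bits 110 -> F
Bits 110 -> F


Decoded message: BCFFF


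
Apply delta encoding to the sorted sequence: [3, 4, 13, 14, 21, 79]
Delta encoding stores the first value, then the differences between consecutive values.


First value: 3
Deltas:
  4 - 3 = 1
  13 - 4 = 9
  14 - 13 = 1
  21 - 14 = 7
  79 - 21 = 58


Delta encoded: [3, 1, 9, 1, 7, 58]


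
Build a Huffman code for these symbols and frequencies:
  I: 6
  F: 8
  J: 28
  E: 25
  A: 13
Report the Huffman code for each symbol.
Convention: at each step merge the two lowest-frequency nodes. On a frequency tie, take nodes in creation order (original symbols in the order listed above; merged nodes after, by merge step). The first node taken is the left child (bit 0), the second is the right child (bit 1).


Huffman tree construction:
Step 1: Merge I(6) + F(8) = 14
Step 2: Merge A(13) + (I+F)(14) = 27
Step 3: Merge E(25) + (A+(I+F))(27) = 52
Step 4: Merge J(28) + (E+(A+(I+F)))(52) = 80
Read each symbol's code off the tree from the root (left child = 0, right child = 1).

Codes:
  I: 1110 (length 4)
  F: 1111 (length 4)
  J: 0 (length 1)
  E: 10 (length 2)
  A: 110 (length 3)
Average code length: 173/80 = 2.1625 bits/symbol


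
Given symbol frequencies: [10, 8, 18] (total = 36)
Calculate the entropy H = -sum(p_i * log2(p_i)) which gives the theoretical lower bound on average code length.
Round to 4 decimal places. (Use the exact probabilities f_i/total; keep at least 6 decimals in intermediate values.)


Per-symbol terms -p_i * log2(p_i) with p_i = f_i/36:
  p = 10/36 = 0.277778: log2(p) = -1.847997, -p*log2(p) = 0.513332
  p = 8/36 = 0.222222: log2(p) = -2.169925, -p*log2(p) = 0.482206
  p = 18/36 = 0.500000: log2(p) = -1.000000, -p*log2(p) = 0.500000
H = 0.513332 + 0.482206 + 0.500000 = 1.495538

H = 1.4955 bits/symbol


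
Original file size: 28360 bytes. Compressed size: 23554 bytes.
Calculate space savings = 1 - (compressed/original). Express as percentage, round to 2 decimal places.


ratio = compressed/original = 23554/28360 = 0.830536
savings = 1 - ratio = 1 - 0.830536 = 0.169464
as a percentage: 0.169464 * 100 = 16.95%

Space savings = 1 - 23554/28360 = 16.95%


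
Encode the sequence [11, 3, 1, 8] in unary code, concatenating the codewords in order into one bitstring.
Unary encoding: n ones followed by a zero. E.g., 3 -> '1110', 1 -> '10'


Encode each number as n ones followed by a terminating 0:
  11 -> 111111111110 (12 bits)
  3 -> 1110 (4 bits)
  1 -> 10 (2 bits)
  8 -> 111111110 (9 bits)
Total length = 12 + 4 + 2 + 9 = 27 bits.

Unary([11, 3, 1, 8]) = 111111111110111010111111110 (27 bits)


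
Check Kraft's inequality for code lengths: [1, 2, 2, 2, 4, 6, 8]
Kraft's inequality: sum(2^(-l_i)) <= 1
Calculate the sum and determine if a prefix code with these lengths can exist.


Sum = 2^(-1) + 2^(-2) + 2^(-2) + 2^(-2) + 2^(-4) + 2^(-6) + 2^(-8)
    = 0.5 + 0.25 + 0.25 + 0.25 + 0.0625 + 0.015625 + 0.00390625
    = 341/256 = 1.33203125
Since 1.33203125 > 1, Kraft's inequality is NOT satisfied.
A prefix code with these lengths CANNOT exist.

Kraft sum = 1.33203125. Not satisfied.


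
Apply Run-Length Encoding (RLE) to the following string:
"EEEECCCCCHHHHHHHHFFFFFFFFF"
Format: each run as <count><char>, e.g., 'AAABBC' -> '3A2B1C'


Scanning runs left to right:
  i=0: run of 'E' x 4 -> '4E'
  i=4: run of 'C' x 5 -> '5C'
  i=9: run of 'H' x 8 -> '8H'
  i=17: run of 'F' x 9 -> '9F'

RLE = 4E5C8H9F


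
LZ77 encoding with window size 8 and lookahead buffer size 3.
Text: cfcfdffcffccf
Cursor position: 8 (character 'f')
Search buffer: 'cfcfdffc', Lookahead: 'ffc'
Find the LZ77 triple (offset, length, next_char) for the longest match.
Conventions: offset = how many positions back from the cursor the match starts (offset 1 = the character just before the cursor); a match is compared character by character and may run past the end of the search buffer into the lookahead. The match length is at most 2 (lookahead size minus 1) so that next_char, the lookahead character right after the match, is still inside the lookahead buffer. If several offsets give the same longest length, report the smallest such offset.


Try each offset into the search buffer:
  offset=1 (pos 7, char 'c'): match length 0
  offset=2 (pos 6, char 'f'): match length 1
  offset=3 (pos 5, char 'f'): match length 2
  offset=4 (pos 4, char 'd'): match length 0
  offset=5 (pos 3, char 'f'): match length 1
  offset=6 (pos 2, char 'c'): match length 0
  offset=7 (pos 1, char 'f'): match length 1
  offset=8 (pos 0, char 'c'): match length 0
Longest match has length 2 at offset 3.
next_char = character at position 8 + 2 = 10 -> 'c'

Best match: offset=3, length=2 (matching 'ff' starting at position 5)
LZ77 triple: (3, 2, 'c')


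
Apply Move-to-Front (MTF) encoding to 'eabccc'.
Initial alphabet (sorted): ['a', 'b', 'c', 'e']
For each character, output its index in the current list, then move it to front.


MTF encoding:
'e': index 3 in ['a', 'b', 'c', 'e'] -> ['e', 'a', 'b', 'c']
'a': index 1 in ['e', 'a', 'b', 'c'] -> ['a', 'e', 'b', 'c']
'b': index 2 in ['a', 'e', 'b', 'c'] -> ['b', 'a', 'e', 'c']
'c': index 3 in ['b', 'a', 'e', 'c'] -> ['c', 'b', 'a', 'e']
'c': index 0 in ['c', 'b', 'a', 'e'] -> ['c', 'b', 'a', 'e']
'c': index 0 in ['c', 'b', 'a', 'e'] -> ['c', 'b', 'a', 'e']


Output: [3, 1, 2, 3, 0, 0]


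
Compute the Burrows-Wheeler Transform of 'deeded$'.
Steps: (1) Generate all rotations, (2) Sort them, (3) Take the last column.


Rotations (sorted):
  0: $deeded -> last char: d
  1: d$deede -> last char: e
  2: ded$dee -> last char: e
  3: deeded$ -> last char: $
  4: ed$deed -> last char: d
  5: eded$de -> last char: e
  6: eeded$d -> last char: d


BWT = dee$ded


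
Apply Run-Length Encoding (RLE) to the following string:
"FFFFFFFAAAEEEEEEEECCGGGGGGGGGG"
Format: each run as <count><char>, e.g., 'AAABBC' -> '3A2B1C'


Scanning runs left to right:
  i=0: run of 'F' x 7 -> '7F'
  i=7: run of 'A' x 3 -> '3A'
  i=10: run of 'E' x 8 -> '8E'
  i=18: run of 'C' x 2 -> '2C'
  i=20: run of 'G' x 10 -> '10G'

RLE = 7F3A8E2C10G


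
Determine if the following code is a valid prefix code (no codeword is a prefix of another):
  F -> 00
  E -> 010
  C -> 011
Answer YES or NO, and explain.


Checking each pair (does one codeword prefix another?):
  F='00' vs E='010': no prefix
  F='00' vs C='011': no prefix
  E='010' vs F='00': no prefix
  E='010' vs C='011': no prefix
  C='011' vs F='00': no prefix
  C='011' vs E='010': no prefix
No violation found over all pairs.

YES -- this is a valid prefix code. No codeword is a prefix of any other codeword.


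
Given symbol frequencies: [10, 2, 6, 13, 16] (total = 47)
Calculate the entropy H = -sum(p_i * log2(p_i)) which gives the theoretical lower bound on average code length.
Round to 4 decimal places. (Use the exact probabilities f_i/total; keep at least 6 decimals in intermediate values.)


Per-symbol terms -p_i * log2(p_i) with p_i = f_i/47:
  p = 10/47 = 0.212766: log2(p) = -2.232661, -p*log2(p) = 0.475034
  p = 2/47 = 0.042553: log2(p) = -4.554589, -p*log2(p) = 0.193812
  p = 6/47 = 0.127660: log2(p) = -2.969626, -p*log2(p) = 0.379101
  p = 13/47 = 0.276596: log2(p) = -1.854149, -p*log2(p) = 0.512850
  p = 16/47 = 0.340426: log2(p) = -1.554589, -p*log2(p) = 0.529222
H = 0.475034 + 0.193812 + 0.379101 + 0.512850 + 0.529222 = 2.090019

H = 2.09 bits/symbol


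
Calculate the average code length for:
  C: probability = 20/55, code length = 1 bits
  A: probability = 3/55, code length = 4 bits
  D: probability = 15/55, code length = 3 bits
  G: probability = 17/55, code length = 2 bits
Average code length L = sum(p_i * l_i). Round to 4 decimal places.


Weighted contributions p_i * l_i:
  C: (20/55) * 1 = 20/55
  A: (3/55) * 4 = 12/55
  D: (15/55) * 3 = 45/55
  G: (17/55) * 2 = 34/55
Sum = (20 + 12 + 45 + 34)/55 = 111/55

L = 111/55 = 2.0182 bits/symbol


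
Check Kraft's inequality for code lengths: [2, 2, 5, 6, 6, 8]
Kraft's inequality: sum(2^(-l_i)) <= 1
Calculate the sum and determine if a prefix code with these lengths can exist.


Sum = 2^(-2) + 2^(-2) + 2^(-5) + 2^(-6) + 2^(-6) + 2^(-8)
    = 0.25 + 0.25 + 0.03125 + 0.015625 + 0.015625 + 0.00390625
    = 145/256 = 0.56640625
Since 0.56640625 <= 1, Kraft's inequality IS satisfied.
A prefix code with these lengths CAN exist.

Kraft sum = 0.56640625. Satisfied.


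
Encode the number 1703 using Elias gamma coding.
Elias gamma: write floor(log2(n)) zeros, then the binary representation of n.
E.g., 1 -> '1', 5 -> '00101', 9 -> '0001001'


num_bits = floor(log2(1703)) + 1 = 11
leading_zeros = num_bits - 1 = 10
binary(1703) = 11010100111

Elias gamma(1703) = '0000000000' + '11010100111' = 000000000011010100111 (21 bits)


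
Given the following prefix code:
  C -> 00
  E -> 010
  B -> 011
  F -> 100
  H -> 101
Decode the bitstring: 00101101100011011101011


Decoding step by step:
Bits 00 -> C
Bits 101 -> H
Bits 101 -> H
Bits 100 -> F
Bits 011 -> B
Bits 011 -> B
Bits 101 -> H
Bits 011 -> B


Decoded message: CHHFBBHB


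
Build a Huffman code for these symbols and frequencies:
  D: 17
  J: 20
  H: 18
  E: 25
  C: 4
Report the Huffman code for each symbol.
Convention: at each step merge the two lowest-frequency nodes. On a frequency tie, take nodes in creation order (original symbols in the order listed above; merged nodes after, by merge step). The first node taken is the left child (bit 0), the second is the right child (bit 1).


Huffman tree construction:
Step 1: Merge C(4) + D(17) = 21
Step 2: Merge H(18) + J(20) = 38
Step 3: Merge (C+D)(21) + E(25) = 46
Step 4: Merge (H+J)(38) + ((C+D)+E)(46) = 84
Read each symbol's code off the tree from the root (left child = 0, right child = 1).

Codes:
  D: 101 (length 3)
  J: 01 (length 2)
  H: 00 (length 2)
  E: 11 (length 2)
  C: 100 (length 3)
Average code length: 189/84 = 2.2500 bits/symbol


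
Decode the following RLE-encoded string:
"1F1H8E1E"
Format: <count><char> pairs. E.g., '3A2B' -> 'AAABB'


Expanding each <count><char> pair:
  1F -> 'F'
  1H -> 'H'
  8E -> 'EEEEEEEE'
  1E -> 'E'

Decoded = FHEEEEEEEEE


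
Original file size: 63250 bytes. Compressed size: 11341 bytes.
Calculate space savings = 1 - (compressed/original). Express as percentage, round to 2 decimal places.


ratio = compressed/original = 11341/63250 = 0.179304
savings = 1 - ratio = 1 - 0.179304 = 0.820696
as a percentage: 0.820696 * 100 = 82.07%

Space savings = 1 - 11341/63250 = 82.07%


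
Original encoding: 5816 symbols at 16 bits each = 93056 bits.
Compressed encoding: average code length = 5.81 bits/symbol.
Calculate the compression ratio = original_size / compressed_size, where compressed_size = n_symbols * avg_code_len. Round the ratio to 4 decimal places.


original_size = n_symbols * orig_bits = 5816 * 16 = 93056 bits
compressed_size = n_symbols * avg_code_len = 5816 * 5.81 = 33790.96 bits
ratio = original_size / compressed_size = 93056 / 33790.96 = 2.7539

Compression ratio = 2.7539


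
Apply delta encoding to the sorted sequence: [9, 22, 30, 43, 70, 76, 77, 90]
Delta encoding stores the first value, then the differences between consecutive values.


First value: 9
Deltas:
  22 - 9 = 13
  30 - 22 = 8
  43 - 30 = 13
  70 - 43 = 27
  76 - 70 = 6
  77 - 76 = 1
  90 - 77 = 13


Delta encoded: [9, 13, 8, 13, 27, 6, 1, 13]


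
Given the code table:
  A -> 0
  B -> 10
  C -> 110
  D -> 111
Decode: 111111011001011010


Decoding:
111 -> D
111 -> D
0 -> A
110 -> C
0 -> A
10 -> B
110 -> C
10 -> B


Result: DDACABCB


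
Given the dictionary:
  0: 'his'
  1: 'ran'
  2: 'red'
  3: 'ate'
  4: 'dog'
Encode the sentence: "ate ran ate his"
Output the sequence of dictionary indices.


Look up each word in the dictionary:
  'ate' -> 3
  'ran' -> 1
  'ate' -> 3
  'his' -> 0

Encoded: [3, 1, 3, 0]


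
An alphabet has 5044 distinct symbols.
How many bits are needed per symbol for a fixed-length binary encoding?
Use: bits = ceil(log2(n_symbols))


log2(5044) = 12.3004
Bracket: 2^12 = 4096 < 5044 <= 2^13 = 8192
So ceil(log2(5044)) = 13

bits = ceil(log2(5044)) = ceil(12.3004) = 13 bits


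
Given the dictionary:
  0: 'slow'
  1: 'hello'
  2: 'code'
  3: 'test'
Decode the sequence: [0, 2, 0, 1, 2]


Look up each index in the dictionary:
  0 -> 'slow'
  2 -> 'code'
  0 -> 'slow'
  1 -> 'hello'
  2 -> 'code'

Decoded: "slow code slow hello code"


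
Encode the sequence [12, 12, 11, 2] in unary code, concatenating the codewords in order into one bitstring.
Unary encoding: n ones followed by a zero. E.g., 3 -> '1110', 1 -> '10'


Encode each number as n ones followed by a terminating 0:
  12 -> 1111111111110 (13 bits)
  12 -> 1111111111110 (13 bits)
  11 -> 111111111110 (12 bits)
  2 -> 110 (3 bits)
Total length = 13 + 13 + 12 + 3 = 41 bits.

Unary([12, 12, 11, 2]) = 11111111111101111111111110111111111110110 (41 bits)


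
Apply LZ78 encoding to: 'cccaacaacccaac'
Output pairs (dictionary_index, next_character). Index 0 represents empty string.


LZ78 encoding steps:
Dictionary: {0: ''}
Step 1: w='' (idx 0), next='c' -> output (0, 'c'), add 'c' as idx 1
Step 2: w='c' (idx 1), next='c' -> output (1, 'c'), add 'cc' as idx 2
Step 3: w='' (idx 0), next='a' -> output (0, 'a'), add 'a' as idx 3
Step 4: w='a' (idx 3), next='c' -> output (3, 'c'), add 'ac' as idx 4
Step 5: w='a' (idx 3), next='a' -> output (3, 'a'), add 'aa' as idx 5
Step 6: w='cc' (idx 2), next='c' -> output (2, 'c'), add 'ccc' as idx 6
Step 7: w='aa' (idx 5), next='c' -> output (5, 'c'), add 'aac' as idx 7


Encoded: [(0, 'c'), (1, 'c'), (0, 'a'), (3, 'c'), (3, 'a'), (2, 'c'), (5, 'c')]
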